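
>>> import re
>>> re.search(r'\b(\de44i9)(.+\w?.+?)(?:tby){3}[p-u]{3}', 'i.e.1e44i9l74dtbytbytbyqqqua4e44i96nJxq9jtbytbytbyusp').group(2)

'l74dtbytbytbyqqqua4e44i96nJxq9j'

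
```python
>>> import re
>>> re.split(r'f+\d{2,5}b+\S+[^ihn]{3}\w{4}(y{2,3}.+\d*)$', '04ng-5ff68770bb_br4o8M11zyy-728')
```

['04ng-5', 'yy-728', '']

Pattern: one or more of the literal 'f', then 2 to 5 of a digit, then one or more of the literal 'b'; then one or more of a non-whitespace character, then exactly 3 of any character except [ihn], then exactly 4 of a word character; then 2 to 3 of the literal 'y', then one or more of any character, then zero or more of a digit (captured); then anchored at the end.
Matches to split on: at [6:31] → 'ff68770bb_br4o8M11zyy-728'.
With a capturing group present, the delimiter's captured portion is kept in the result list.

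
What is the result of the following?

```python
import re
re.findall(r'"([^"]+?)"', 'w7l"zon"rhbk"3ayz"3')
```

Because there's exactly one group, `findall` drops the full match and keeps group 1 from each hit.

['zon', '3ayz']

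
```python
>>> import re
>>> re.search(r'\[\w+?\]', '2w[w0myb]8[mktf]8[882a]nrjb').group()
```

Unlike `match`, `search` isn't anchored — it looks for the pattern anywhere in the string.
The match spans [2:9] → '[w0myb]'.

'[w0myb]'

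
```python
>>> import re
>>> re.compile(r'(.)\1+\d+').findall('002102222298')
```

`\1` has to match the exact text group 1 already captured.
Walking the string: at [0:12] match '002102222298', group 1 = '0'.
`findall` collects group 1 from the one match (1 total).

['0']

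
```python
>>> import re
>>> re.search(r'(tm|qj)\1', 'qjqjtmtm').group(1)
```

'qj'

The match spans [0:4] → 'qjqj'.
Captured: group 1 = 'qj'.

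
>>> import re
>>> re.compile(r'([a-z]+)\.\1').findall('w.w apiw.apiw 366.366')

After group 1 captures some text, `\1` only succeeds where that same text appears again.
Scanning left to right: at [0:3] match 'w.w', group 1 = 'w'; at [4:13] match 'apiw.apiw', group 1 = 'apiw'.
With a single group, `findall` returns only what that group captured — 2 items.

['w', 'apiw']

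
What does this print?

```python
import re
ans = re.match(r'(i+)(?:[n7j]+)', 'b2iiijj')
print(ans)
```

This matches one or more of a literal 'i' (captured); then one or more of one of [n7j] (non-capturing group).
`match` is anchored at position 0; if the pattern doesn't fit there, it returns None.
Here position 0 doesn't satisfy it, so the call returns None.

None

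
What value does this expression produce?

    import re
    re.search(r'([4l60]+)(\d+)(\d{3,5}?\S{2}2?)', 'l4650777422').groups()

Pattern: one or more of one of [4l60] (captured); then one or more of a digit (captured); then 3 to 5 of a digit (lazy), then exactly 2 of a non-whitespace character, then optionally a literal '2' (captured).
`re.search` scans for the first position where the pattern succeeds.
The match spans [0:11] → 'l4650777422'.
Captured: group 1 = 'l46', group 2 = '507', group 3 = '77422'.

('l46', '507', '77422')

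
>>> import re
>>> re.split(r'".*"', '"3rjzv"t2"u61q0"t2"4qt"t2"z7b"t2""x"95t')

['', '95t']

Matches to split on: at [0:36] → '"3rjzv"t2"u61q0"t2"4qt"t2"z7b"t2""x"'.
The string is cut at each match, leaving 2 pieces.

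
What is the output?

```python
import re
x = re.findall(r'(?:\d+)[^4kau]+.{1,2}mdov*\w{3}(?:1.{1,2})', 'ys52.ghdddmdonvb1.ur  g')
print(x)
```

This matches one or more of a digit (non-capturing group); then one or more of any character except [4kau], then 1 to 2 of any character; then the literal 'mdo', then zero or more of the literal 'v', then exactly 3 of a word character; then a literal '1', then 1 to 2 of any character (non-capturing group).
Since nothing is captured, `findall` lists the 1 matched substring directly.

['52.ghdddmdonvb1.u']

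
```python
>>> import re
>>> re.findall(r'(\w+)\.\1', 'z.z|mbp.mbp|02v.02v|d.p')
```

['z', 'mbp', '02v']

After group 1 captures some text, `\1` only succeeds where that same text appears again.
With a single group, `findall` returns only what that group captured — 3 items.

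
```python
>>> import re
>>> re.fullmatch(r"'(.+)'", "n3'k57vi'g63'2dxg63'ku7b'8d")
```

None

`fullmatch` succeeds only if the pattern covers the string from start to end.
Here there's no way to consume every character, so the call returns None.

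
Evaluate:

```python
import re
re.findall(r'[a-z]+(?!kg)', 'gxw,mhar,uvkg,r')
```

['gxw', 'mhar', 'uvkg', 'r']

Because the assertion is negative and zero-width, positions next to the forbidden text are skipped.
Matches: at [0:3] → 'gxw'; at [4:8] → 'mhar'; at [9:13] → 'uvkg'; at [14:15] → 'r'.
Since nothing is captured, `findall` lists the 4 matched substrings directly.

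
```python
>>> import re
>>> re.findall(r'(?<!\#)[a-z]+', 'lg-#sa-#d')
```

['lg', 'a']

Because the assertion is negative and zero-width, positions next to the forbidden text are skipped.
Scanning left to right: at [0:2] → 'lg'; at [5:6] → 'a'.
With no groups in the pattern, `findall` gives back each whole match — 2 here.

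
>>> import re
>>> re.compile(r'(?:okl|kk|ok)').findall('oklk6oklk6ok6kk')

['okl', 'okl', 'ok', 'kk']

`|` is ordered: at each position the engine commits to the first alternative that works.
No capturing groups, so `findall` returns the 4 full match strings.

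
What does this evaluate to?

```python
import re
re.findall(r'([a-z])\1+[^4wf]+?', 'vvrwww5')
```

['v', 'w']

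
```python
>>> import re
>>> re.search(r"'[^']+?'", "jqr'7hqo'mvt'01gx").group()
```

"'7hqo'"

The match spans [3:9] → "'7hqo'".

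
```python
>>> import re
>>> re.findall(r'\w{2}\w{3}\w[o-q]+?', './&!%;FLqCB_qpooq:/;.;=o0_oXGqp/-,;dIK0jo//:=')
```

['FLqCB_q', 'o0_oXGq']

A non-greedy quantifier consumes as few characters as it can — just enough that the remainder of the pattern still matches from where it stops; whatever follows it matches normally.
No capturing groups, so `findall` returns the 2 full match strings.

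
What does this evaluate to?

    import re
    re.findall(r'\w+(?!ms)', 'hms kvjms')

A negative assertion filters positions out without eating any characters.
Walking the string: at [0:3] → 'hms'; at [4:9] → 'kvjms'.
With no groups in the pattern, `findall` gives back each whole match — 2 here.

['hms', 'kvjms']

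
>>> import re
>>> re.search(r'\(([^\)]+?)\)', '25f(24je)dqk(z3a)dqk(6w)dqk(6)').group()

The match spans [3:9] → '(24je)'.

'(24je)'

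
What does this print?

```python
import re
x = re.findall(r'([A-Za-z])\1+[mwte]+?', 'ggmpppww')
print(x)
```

['g', 'p']

The backreference `\1` re-matches whatever the first group consumed, character for character.
With a single group, `findall` returns only what that group captured — 2 items.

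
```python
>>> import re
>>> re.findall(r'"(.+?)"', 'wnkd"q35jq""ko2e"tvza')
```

['q35jq', 'ko2e']

The `?` after the quantifier makes it lazy — it takes as little as possible before letting the rest of the pattern try.
Walking the string: at [4:11] match '"q35jq"', group 1 = 'q35jq'; at [11:17] match '"ko2e"', group 1 = 'ko2e'.
One capturing group, so `findall` returns just the captured substring from each match — 2 in all.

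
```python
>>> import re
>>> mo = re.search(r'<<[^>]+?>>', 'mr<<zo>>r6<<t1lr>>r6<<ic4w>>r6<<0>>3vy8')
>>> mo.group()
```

'<<zo>>'

The match spans [2:8] → '<<zo>>'.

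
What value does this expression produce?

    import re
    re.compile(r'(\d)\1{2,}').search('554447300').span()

(2, 5)

A backreference is literal: `\1` must see the identical characters the first group matched.
Unlike `match`, `search` isn't anchored — it looks for the pattern anywhere in the string.
The match spans [2:5] → '444'.
Captured: group 1 = '4'.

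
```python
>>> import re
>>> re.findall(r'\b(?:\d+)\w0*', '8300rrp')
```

['8300r']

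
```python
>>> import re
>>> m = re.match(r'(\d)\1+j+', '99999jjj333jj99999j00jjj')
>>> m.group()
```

'99999jjj'

`\1` has to match the exact text group 1 already captured.
`match` is anchored at position 0; if the pattern doesn't fit there, it returns None.
The match spans [0:8] → '99999jjj'.
Captured: group 1 = '9'.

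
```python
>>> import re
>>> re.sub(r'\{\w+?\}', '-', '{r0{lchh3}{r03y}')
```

Matches: at [3:10] → '{lchh3}'; at [10:16] → '{r03y}'.
Every occurrence is swapped for '-'.

'{r0--'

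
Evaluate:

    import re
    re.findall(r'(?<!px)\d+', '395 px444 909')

`(?!…)`/`(?<!…)` only lets a position through if the neighbouring text does NOT match; no characters are consumed.
Walking the string: at [0:3] → '395'; at [7:9] → '44'; at [10:13] → '909'.
No capturing groups, so `findall` returns the 3 full match strings.

['395', '44', '909']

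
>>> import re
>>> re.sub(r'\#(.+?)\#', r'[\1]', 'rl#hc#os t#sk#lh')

'rl[hc]os t[sk]lh'

Matches: at [2:6] → '#hc#'; at [10:14] → '#sk#'.
Each match is replaced using the text its own group 1 captured.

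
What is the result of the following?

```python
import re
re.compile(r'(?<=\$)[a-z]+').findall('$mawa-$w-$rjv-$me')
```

Because the assertion is zero-width, the text it checks is not consumed and won't appear in the result.
Scanning left to right: at [1:5] → 'mawa'; at [7:8] → 'w'; at [10:13] → 'rjv'; at [15:17] → 'me'.
No capturing groups, so `findall` returns the 4 full match strings.

['mawa', 'w', 'rjv', 'me']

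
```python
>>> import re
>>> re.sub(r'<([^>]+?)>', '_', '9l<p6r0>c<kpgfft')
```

Matches: at [2:8] → '<p6r0>'.
Every occurrence is swapped for '_'.

'9l_c<kpgfft'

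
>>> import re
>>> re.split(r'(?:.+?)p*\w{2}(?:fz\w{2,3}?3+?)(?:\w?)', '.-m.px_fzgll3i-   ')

['', '-   ']

Splitting on the pattern gives 2 pieces.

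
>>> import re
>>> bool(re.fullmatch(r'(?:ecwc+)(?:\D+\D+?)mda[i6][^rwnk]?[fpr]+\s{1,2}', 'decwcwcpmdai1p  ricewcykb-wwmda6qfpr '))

False

Pattern: the literal 'ecw', then one or more of a literal 'c' (non-capturing group); then one or more of a non-digit, then one or more of a non-digit (lazy) (non-capturing group); then the literal 'mda', then one of [i6]; then optionally any character except [rwnk], then one or more of one of [fpr], then 1 to 2 of whitespace.
`re.fullmatch` requires the pattern to consume the entire string.
Here the pattern can't cover the whole string, so the call returns None, and `bool(None)` is False.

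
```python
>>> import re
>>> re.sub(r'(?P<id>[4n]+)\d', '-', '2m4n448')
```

The pattern matches one or more of one of [4n] (captured as 'id'); then a digit.
Matches: at [2:7] → '4n448'.
Each match is replaced by '-'.

'2m-'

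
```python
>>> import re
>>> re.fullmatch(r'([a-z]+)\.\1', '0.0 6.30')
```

None

After group 1 captures some text, `\1` only succeeds where that same text appears again.
`re.fullmatch` requires the pattern to consume the entire string.
Here the pattern can't cover the whole string, so the call returns None.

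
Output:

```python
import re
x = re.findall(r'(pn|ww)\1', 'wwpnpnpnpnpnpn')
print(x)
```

['pn', 'pn', 'pn']

After group 1 captures some text, `\1` only succeeds where that same text appears again.
Walking the string: at [2:6] match 'pnpn', group 1 = 'pn'; at [6:10] match 'pnpn', group 1 = 'pn'; at [10:14] match 'pnpn', group 1 = 'pn'.
Because there's exactly one group, `findall` drops the full match and keeps group 1 from each hit.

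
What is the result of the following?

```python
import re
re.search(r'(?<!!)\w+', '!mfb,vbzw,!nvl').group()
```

Because the assertion is negative and zero-width, positions next to the forbidden text are skipped.
`search` walks the string left to right and returns the first match it finds.
The match spans [2:4] → 'fb'.

'fb'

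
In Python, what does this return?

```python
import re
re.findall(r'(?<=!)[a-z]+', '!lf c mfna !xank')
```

['lf', 'xank']

Lookahead/lookbehind check context without consuming it, so the matched span excludes the asserted characters.
`findall` yields the raw match text (2 of them) because the pattern has no groups.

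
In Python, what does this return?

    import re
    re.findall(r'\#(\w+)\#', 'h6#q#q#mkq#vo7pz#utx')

['q', 'mkq']

Walking the string: at [2:5] match '#q#', group 1 = 'q'; at [6:11] match '#mkq#', group 1 = 'mkq'.
With a single group, `findall` returns only what that group captured — 2 items.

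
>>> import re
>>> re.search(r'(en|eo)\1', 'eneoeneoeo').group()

The backreference `\1` re-matches whatever the first group consumed, character for character.
`re.search` tries every starting position until one works.
The match spans [6:10] → 'eoeo'.
Captured: group 1 = 'eo'.

'eoeo'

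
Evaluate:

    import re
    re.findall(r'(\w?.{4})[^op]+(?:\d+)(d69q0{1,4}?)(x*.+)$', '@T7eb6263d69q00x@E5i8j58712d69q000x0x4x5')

[('@T7e', 'd69q0', '00x0x4x5')]

A non-greedy quantifier consumes as few characters as it can — just enough that the remainder of the pattern still matches from where it stops; whatever follows it matches normally.
`findall` packs the 3 group values into a tuple for every match.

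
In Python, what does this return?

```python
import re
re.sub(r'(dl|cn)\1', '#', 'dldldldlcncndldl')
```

'####'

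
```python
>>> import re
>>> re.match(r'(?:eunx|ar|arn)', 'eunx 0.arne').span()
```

(0, 4)

`match` is anchored at position 0; if the pattern doesn't fit there, it returns None.
The match spans [0:4] → 'eunx'.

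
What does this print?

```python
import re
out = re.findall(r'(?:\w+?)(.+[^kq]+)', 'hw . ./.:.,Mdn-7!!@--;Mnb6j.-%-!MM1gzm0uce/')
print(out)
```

['w . ./.:.,Mdn-7!!@--;Mnb6j.-%-!MM1gzm0uce/']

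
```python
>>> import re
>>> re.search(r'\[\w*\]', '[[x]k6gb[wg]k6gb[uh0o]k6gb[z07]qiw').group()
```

'[x]'

`re.search` tries every starting position until one works.
The match spans [1:4] → '[x]'.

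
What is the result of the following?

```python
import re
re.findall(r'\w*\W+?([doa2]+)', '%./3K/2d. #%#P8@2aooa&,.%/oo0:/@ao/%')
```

['2d', '2aooa', 'oo', 'ao']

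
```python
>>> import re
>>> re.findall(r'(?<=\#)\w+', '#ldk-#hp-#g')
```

Lookahead/lookbehind check context without consuming it, so the matched span excludes the asserted characters.
Walking the string: at [1:4] → 'ldk'; at [6:8] → 'hp'; at [10:11] → 'g'.
Since nothing is captured, `findall` lists the 3 matched substrings directly.

['ldk', 'hp', 'g']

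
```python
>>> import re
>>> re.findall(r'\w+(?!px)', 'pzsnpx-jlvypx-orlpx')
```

The negative lookaround is zero-width — it rules out positions where the adjacent text would match, without consuming anything.
With no groups in the pattern, `findall` gives back each whole match — 3 here.

['pzsnpx', 'jlvypx', 'orlpx']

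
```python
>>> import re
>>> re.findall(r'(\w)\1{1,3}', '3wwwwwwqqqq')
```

['w', 'w', 'q']

After group 1 captures some text, `\1` only succeeds where that same text appears again.
`findall` collects group 1 from each match (3 total).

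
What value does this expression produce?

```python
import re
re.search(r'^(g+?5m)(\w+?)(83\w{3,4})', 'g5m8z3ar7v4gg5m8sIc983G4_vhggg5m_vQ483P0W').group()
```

The `?` after the quantifier makes it lazy — it takes as little as possible before letting the rest of the pattern try.
The match spans [0:26] → 'g5m8z3ar7v4gg5m8sIc983G4_v'.

'g5m8z3ar7v4gg5m8sIc983G4_v'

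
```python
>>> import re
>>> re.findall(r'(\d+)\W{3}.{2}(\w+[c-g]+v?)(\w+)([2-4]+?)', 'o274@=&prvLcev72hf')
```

Pattern: one or more of a digit (captured); then exactly 3 of a non-word character, then exactly 2 of any character; then one or more of a word character, then one or more of a character in [c-g], then optionally the literal 'v' (captured); then one or more of a word character (captured); then one or more of a character in [2-4] (lazy) (captured).
With 4 capturing groups, `findall` returns a 4-tuple per match.

[('274', 'vLcev', '7', '2')]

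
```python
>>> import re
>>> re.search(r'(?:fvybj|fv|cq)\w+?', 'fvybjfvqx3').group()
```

`|` is ordered: at each position the engine commits to the first alternative that works.
The match spans [0:6] → 'fvybjf'.

'fvybjf'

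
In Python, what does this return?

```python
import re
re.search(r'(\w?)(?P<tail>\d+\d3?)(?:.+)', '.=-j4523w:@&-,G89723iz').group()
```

'j4523w:@&-,G89723iz'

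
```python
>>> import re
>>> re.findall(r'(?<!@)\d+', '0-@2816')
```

['0', '816']

The negative lookahead/lookbehind blocks any match where the forbidden context is present.
Matches: at [0:1] → '0'; at [4:7] → '816'.
Since nothing is captured, `findall` lists the 2 matched substrings directly.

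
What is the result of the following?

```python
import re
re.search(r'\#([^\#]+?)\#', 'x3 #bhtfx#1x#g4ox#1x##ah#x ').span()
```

`search` walks the string left to right and returns the first match it finds.
The match spans [3:10] → '#bhtfx#'.
Captured: group 1 = 'bhtfx'.

(3, 10)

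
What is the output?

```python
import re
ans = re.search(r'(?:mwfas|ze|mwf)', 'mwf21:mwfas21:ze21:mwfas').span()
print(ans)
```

(0, 3)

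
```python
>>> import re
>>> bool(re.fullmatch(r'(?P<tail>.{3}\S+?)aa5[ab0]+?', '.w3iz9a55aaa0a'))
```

False

This matches exactly 3 of any character, then one or more of a non-whitespace character (lazy) (captured as 'tail'); then the literal 'a', then the literal 'a5'; then one or more of one of [ab0] (lazy).
For `fullmatch`, every character of the input must be accounted for by the pattern.
Here the pattern can't cover the whole string, so the call returns None, and `bool(None)` is False.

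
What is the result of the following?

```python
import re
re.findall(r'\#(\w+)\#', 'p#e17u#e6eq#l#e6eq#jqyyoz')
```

['e17u', 'l']

Because there's exactly one group, `findall` drops the full match and keeps group 1 from each hit.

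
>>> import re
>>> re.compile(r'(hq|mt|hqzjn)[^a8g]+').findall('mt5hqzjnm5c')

Matches: at [0:11] match 'mt5hqzjnm5c', group 1 = 'mt'.
`findall` collects group 1 from the one match (1 total).

['mt']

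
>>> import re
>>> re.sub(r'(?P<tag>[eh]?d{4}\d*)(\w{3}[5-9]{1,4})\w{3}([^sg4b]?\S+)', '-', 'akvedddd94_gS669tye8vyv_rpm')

This matches optionally one of [eh], then exactly 4 of a literal 'd', then zero or more of a digit (captured as 'tag'); then exactly 3 of a word character, then 1 to 4 of a character in [5-9] (captured); then exactly 3 of a word character; then optionally any character except [sg4b], then one or more of a non-whitespace character (captured).
`sub` substitutes '-' at each match site.

'akv-'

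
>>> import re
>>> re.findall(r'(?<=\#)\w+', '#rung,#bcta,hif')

Lookahead/lookbehind check context without consuming it, so the matched span excludes the asserted characters.
Scanning left to right: at [1:5] → 'rung'; at [7:11] → 'bcta'.
`findall` yields the raw match text (2 of them) because the pattern has no groups.

['rung', 'bcta']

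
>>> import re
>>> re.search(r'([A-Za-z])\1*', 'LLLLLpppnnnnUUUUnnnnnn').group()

'LLLLL'

After group 1 captures some text, `\1` only succeeds where that same text appears again.
`search` walks the string left to right and returns the first match it finds.
The match spans [0:5] → 'LLLLL'.
Captured: group 1 = 'L'.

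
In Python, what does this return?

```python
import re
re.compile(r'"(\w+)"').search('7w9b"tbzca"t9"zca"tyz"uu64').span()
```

(4, 11)

Unlike `match`, `search` isn't anchored — it looks for the pattern anywhere in the string.
The match spans [4:11] → '"tbzca"'.
Captured: group 1 = 'tbzca'.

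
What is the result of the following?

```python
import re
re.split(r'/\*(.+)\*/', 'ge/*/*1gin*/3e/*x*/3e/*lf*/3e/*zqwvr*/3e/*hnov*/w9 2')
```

['ge', '/*1gin*/3e/*x*/3e/*lf*/3e/*zqwvr*/3e/*hnov', 'w9 2']

Matches to split on: at [2:48] → '/*/*1gin*/3e/*x*/3e/*lf*/3e/*zqwvr*/3e/*hnov*/'.
With a capturing group present, the delimiter's captured portion is kept in the result list.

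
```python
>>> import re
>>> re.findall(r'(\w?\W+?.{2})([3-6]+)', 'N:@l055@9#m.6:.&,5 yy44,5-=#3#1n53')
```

Pattern: optionally a word character, then one or more of a non-word character (lazy), then exactly 2 of any character (captured); then one or more of a character in [3-6] (captured).
Matches: at [0:7] match 'N:@l055', groups = ('N:@l0', '55'); at [8:13] match '9#m.6', groups = ('9#m.', '6'); at [13:18] match ':.&,5', groups = (':.&,', '5'); at [18:23] match ' yy44', groups = (' yy', '44'); at [24:29] match '5-=#3', groups = ('5-=#', '3'); ….
With 2 capturing groups, `findall` returns a 2-tuple per match.

[('N:@l0', '55'), ('9#m.', '6'), (':.&,', '5'), (' yy', '44'), ('5-=#', '3'), ('#1n', '53')]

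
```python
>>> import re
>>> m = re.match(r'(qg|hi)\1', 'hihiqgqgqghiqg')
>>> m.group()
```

'hihi'

`\1` has to match the exact text group 1 already captured.
With `match`, the pattern is implicitly anchored at the beginning.
The match spans [0:4] → 'hihi'.
Captured: group 1 = 'hi'.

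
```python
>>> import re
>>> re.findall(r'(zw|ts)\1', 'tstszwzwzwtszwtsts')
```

['ts', 'zw', 'ts']

`\1` is not a pattern — it's the concrete string captured by group 1, re-applied verbatim.
One capturing group, so `findall` returns just the captured substring from each match — 3 in all.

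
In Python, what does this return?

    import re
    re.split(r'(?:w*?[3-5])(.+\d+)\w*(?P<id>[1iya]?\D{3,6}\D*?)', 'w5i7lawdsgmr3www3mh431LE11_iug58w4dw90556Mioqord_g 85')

['', 'i7lawdsgmr3www3mh431LE11_iug58w4dw90556', '_g ', '85']

This matches zero or more of the literal 'w' (lazy), then a character in [3-5] (non-capturing group); then one or more of any character, then one or more of a digit (captured); then zero or more of a word character; then optionally one of [1iya], then 3 to 6 of a non-digit, then zero or more of a non-digit (lazy) (captured as 'id').
Matches to split on: at [0:51] → 'w5i7lawdsgmr3www3mh431LE11_iug58w4dw90556Mioqord_g '.
The group in the pattern means `split` returns the separators' captures alongside the pieces.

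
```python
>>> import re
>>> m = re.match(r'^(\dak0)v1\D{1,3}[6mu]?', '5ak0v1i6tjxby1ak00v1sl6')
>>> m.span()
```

`re.match` only tries the pattern at the start of the string.
The match spans [0:8] → '5ak0v1i6'.

(0, 8)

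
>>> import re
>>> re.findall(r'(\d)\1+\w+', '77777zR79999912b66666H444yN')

['7']

`\1` has to match the exact text group 1 already captured.
Scanning left to right: at [0:27] match '77777zR79999912b66666H444yN', group 1 = '7'.
One capturing group, so `findall` returns just the captured substring from the one match — 1 in all.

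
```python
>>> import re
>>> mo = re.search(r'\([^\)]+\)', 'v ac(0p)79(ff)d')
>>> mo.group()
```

'(0p)'

Unlike `match`, `search` isn't anchored — it looks for the pattern anywhere in the string.
The match spans [4:8] → '(0p)'.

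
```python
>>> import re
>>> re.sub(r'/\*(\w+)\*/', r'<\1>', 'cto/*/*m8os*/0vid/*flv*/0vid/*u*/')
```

'cto/*<m8os>0vid<flv>0vid<u>'

`\1` in the replacement pulls in group 1's text for each match.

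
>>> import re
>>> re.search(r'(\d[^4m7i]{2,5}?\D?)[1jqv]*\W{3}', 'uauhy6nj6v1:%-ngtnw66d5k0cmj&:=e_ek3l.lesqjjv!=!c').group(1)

The pattern matches a digit, then 2 to 5 of any character except [4m7i] (lazy), then optionally a non-digit (captured); then zero or more of one of [1jqv], then exactly 3 of a non-word character.
Lazy quantifiers expand one character at a time until the remainder of the pattern can match.
`search` walks the string left to right and returns the first match it finds.
The match spans [5:14] → '6nj6v1:%-'.
Captured: group 1 = '6nj6v'.

'6nj6v'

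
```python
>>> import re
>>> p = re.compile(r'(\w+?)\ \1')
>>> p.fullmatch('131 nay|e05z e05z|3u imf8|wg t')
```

None

For `fullmatch`, every character of the input must be accounted for by the pattern.
Here the string isn't matched end-to-end, so the call returns None.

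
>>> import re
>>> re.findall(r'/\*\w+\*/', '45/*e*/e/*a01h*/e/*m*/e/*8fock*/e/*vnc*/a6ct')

Since nothing is captured, `findall` lists the 5 matched substrings directly.

['/*e*/', '/*a01h*/', '/*m*/', '/*8fock*/', '/*vnc*/']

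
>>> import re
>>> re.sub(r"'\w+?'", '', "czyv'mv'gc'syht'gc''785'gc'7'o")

Matches: at [4:8] → "'mv'"; at [10:16] → "'syht'"; at [19:24] → "'785'"; at [26:29] → "'7'".
Every occurrence is swapped for ''.

"czyvgcgc'gco"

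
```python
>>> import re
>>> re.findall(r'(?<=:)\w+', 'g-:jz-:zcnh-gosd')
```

['jz', 'zcnh']

Lookahead/lookbehind check context without consuming it, so the matched span excludes the asserted characters.
No capturing groups, so `findall` returns the 2 full match strings.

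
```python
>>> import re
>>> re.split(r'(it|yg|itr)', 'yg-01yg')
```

Because the pattern has a capturing group, `split` also inserts each captured text between the pieces.

['', 'yg', '-01', 'yg', '']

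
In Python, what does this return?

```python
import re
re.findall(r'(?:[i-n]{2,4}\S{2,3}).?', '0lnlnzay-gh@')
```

The pattern matches 2 to 4 of a character in [i-n], then 2 to 3 of a non-whitespace character (non-capturing group); then optionally any character.
No capturing groups, so `findall` returns the 1 full match string.

['lnlnzay-']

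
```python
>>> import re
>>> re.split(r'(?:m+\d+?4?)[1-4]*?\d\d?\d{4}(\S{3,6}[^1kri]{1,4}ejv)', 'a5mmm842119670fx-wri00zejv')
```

This matches one or more of the literal 'm', then one or more of a digit (lazy), then optionally a literal '4' (non-capturing group); then zero or more of a character in [1-4] (lazy), then a digit; then optionally a digit, then exactly 4 of a digit; then 3 to 6 of a non-whitespace character, then 1 to 4 of any character except [1kri], then the literal 'ejv' (captured).
Matches to split on: at [2:26] → 'mmm842119670fx-wri00zejv'.
With a capturing group present, the delimiter's captured portion is kept in the result list.

['a5', 'fx-wri00zejv', '']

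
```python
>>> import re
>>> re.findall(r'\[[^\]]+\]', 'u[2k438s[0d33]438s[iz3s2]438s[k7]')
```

`findall` yields the raw match text (3 of them) because the pattern has no groups.

['[2k438s[0d33]', '[iz3s2]', '[k7]']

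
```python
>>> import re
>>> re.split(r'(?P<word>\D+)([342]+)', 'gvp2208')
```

['', 'gvp', '22', '08']

The pattern matches one or more of a non-digit (captured as 'word'); then one or more of one of [342] (captured).
Because the pattern has a capturing group, `split` also inserts each captured text between the pieces.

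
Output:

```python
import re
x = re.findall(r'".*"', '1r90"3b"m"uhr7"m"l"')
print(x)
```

Scanning left to right: at [4:19] → '"3b"m"uhr7"m"l"'.
`findall` yields the raw match text (1 of them) because the pattern has no groups.

['"3b"m"uhr7"m"l"']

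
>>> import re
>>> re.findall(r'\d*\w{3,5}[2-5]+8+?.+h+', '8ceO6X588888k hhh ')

['8ceO6X588888k hhh']

The pattern matches zero or more of a digit, then 3 to 5 of a word character, then one or more of a character in [2-5]; then one or more of the literal '8' (lazy), then one or more of any character, then one or more of a literal 'h'.
Since nothing is captured, `findall` lists the 1 matched substring directly.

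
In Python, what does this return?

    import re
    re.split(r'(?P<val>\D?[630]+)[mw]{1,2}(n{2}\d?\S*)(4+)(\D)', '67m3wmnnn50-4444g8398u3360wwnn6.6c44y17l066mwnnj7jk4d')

['67', 'm3', 'nnn50-4444g8398u3360wwnn6.6c44y17l066mwnnj7jk', '4', 'd', '']

The pattern matches optionally a non-digit, then one or more of one of [630] (captured as 'val'); then 1 to 2 of one of [mw]; then exactly 2 of a literal 'n', then optionally a digit, then zero or more of a non-whitespace character (captured); then one or more of a literal '4' (captured); then a non-digit (captured).
Matches to split on: at [2:53] → 'm3wmnnn50-4444g8398u3360wwnn6.6c44y17l066mwnnj7jk4d'.
Because the pattern has a capturing group, `split` also inserts each captured text between the pieces.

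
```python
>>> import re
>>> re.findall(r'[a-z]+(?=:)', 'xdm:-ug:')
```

The `(?=…)`/`(?<=…)` assertion just peeks at neighbouring text; it doesn't advance the match position.
Walking the string: at [0:3] → 'xdm'; at [5:7] → 'ug'.
Since nothing is captured, `findall` lists the 2 matched substrings directly.

['xdm', 'ug']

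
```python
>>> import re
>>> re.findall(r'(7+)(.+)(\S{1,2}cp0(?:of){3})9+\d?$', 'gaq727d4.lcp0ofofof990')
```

[('7', '27d4.', 'lcp0ofofof')]

The pattern matches one or more of a literal '7' (captured); then one or more of any character (captured); then 1 to 2 of a non-whitespace character, then the literal 'cp0', then the literal 'of' repeated 3 times (captured); then one or more of the literal '9', then optionally a digit; then anchored at the end.
Walking the string: at [3:22] match '727d4.lcp0ofofof990', groups = ('7', '27d4.', 'lcp0ofofof').
With 3 capturing groups, `findall` returns a 3-tuple per match.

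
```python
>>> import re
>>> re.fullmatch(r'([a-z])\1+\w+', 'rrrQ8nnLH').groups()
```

The match spans [0:9] → 'rrrQ8nnLH'.
Captured: group 1 = 'r'.

('r',)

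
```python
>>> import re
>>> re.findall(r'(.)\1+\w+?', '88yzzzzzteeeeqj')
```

['8', 'z', 'e']

After group 1 captures some text, `\1` only succeeds where that same text appears again.
Because there's exactly one group, `findall` drops the full match and keeps group 1 from each hit.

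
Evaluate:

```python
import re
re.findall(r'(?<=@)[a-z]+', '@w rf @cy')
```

The positive lookaround only admits positions where the adjacent text matches; those characters stay outside the span.
Walking the string: at [1:2] → 'w'; at [7:9] → 'cy'.
No capturing groups, so `findall` returns the 2 full match strings.

['w', 'cy']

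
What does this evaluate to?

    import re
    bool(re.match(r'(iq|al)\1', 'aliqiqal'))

False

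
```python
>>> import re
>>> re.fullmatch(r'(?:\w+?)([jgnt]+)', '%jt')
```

None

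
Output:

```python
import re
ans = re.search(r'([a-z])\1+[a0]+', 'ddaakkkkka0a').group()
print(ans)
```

ddaa

`\1` has to match the exact text group 1 already captured.
Unlike `match`, `search` isn't anchored — it looks for the pattern anywhere in the string.
The match spans [0:4] → 'ddaa'.
Captured: group 1 = 'd'.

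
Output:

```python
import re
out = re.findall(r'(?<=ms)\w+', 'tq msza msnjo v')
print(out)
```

The `(?=…)`/`(?<=…)` assertion just peeks at neighbouring text; it doesn't advance the match position.
Since nothing is captured, `findall` lists the 2 matched substrings directly.

['za', 'njo']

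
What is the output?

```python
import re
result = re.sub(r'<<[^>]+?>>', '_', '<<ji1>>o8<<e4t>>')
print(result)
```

_o8_

Each match is replaced by '_'.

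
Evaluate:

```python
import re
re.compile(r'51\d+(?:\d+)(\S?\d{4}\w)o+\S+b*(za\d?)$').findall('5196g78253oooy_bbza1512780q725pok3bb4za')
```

2 groups means the one result is a tuple of 2 captured strings — 1 here.

[('g78253', 'za')]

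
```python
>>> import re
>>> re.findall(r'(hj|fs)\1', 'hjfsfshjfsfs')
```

`\1` is not a pattern — it's the concrete string captured by group 1, re-applied verbatim.
With a single group, `findall` returns only what that group captured — 2 items.

['fs', 'fs']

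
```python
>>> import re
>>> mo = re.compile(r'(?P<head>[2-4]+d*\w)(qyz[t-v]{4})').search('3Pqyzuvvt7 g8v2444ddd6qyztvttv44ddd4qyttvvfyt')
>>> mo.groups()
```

('3P', 'qyzuvvt')

The pattern matches one or more of a character in [2-4], then zero or more of the literal 'd', then a word character (captured as 'head'); then the literal 'qyz', then exactly 4 of a character in [t-v] (captured).
`re.search` scans for the first position where the pattern succeeds.
The match spans [0:9] → '3Pqyzuvvt'.
Captured: group 1 = '3P', group 2 = 'qyzuvvt'.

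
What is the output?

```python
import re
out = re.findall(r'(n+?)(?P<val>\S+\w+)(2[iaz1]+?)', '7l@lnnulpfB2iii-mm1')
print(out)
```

[('n', 'nulpfB', '2i')]

A non-greedy quantifier consumes as few characters as it can — just enough that the remainder of the pattern still matches from where it stops; whatever follows it matches normally.
`findall` packs the 3 group values into a tuple for every match.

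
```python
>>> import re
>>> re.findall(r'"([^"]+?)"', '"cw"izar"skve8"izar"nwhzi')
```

Walking the string: at [0:4] match '"cw"', group 1 = 'cw'; at [8:15] match '"skve8"', group 1 = 'skve8'.
`findall` collects group 1 from each match (2 total).

['cw', 'skve8']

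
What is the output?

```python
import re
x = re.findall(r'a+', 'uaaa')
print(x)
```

This matches one or more of a literal 'a'.
`findall` yields the raw match text (1 of them) because the pattern has no groups.

['aaa']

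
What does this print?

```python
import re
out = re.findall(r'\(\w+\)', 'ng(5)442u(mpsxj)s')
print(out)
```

['(5)', '(mpsxj)']

Walking the string: at [2:5] → '(5)'; at [9:16] → '(mpsxj)'.
With no groups in the pattern, `findall` gives back each whole match — 2 here.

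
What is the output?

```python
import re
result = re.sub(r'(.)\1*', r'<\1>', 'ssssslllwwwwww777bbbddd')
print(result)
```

<s><l><w><7><b><d>

The backreference `\1` re-matches whatever the first group consumed, character for character.
Matches: at [0:5] → 'sssss'; at [5:8] → 'lll'; at [8:14] → 'wwwwww'; at [14:17] → '777'; at [17:20] → 'bbb'; ….
The replacement refers to a captured group, so each match is rewritten using its own captured text.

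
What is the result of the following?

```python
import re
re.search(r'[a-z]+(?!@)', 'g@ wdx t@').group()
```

'wdx'

The negative lookaround is zero-width — it rules out positions where the adjacent text would match, without consuming anything.
The match spans [3:6] → 'wdx'.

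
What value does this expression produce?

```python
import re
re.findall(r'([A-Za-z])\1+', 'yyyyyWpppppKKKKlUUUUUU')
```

['y', 'p', 'K', 'U']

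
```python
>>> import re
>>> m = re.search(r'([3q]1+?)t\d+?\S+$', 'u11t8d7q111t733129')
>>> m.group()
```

'q111t733129'

Pattern: one of [3q], then one or more of a literal '1' (lazy) (captured); then the literal 't', then one or more of a digit (lazy), then one or more of a non-whitespace character; then anchored at the end.
`re.search` tries every starting position until one works.
The match spans [7:18] → 'q111t733129'.
Captured: group 1 = 'q111'.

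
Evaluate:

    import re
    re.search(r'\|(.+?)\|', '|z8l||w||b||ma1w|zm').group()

'|z8l|'

The `?` after the quantifier makes it lazy — it takes as little as possible before letting the rest of the pattern try.
`re.search` tries every starting position until one works.
The match spans [0:5] → '|z8l|'.
Captured: group 1 = 'z8l'.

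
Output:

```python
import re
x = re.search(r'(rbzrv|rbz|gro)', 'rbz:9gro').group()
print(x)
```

Unlike `match`, `search` isn't anchored — it looks for the pattern anywhere in the string.
The match spans [0:3] → 'rbz'.
Captured: group 1 = 'rbz'.

rbz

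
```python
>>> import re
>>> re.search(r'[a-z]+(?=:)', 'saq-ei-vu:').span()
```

The `(?=…)`/`(?<=…)` assertion just peeks at neighbouring text; it doesn't advance the match position.
`search` walks the string left to right and returns the first match it finds.
The match spans [7:9] → 'vu'.

(7, 9)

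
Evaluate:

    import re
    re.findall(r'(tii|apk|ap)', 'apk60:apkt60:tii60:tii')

`|` is ordered: at each position the engine commits to the first alternative that works.
`findall` collects group 1 from each match (4 total).

['apk', 'apk', 'tii', 'tii']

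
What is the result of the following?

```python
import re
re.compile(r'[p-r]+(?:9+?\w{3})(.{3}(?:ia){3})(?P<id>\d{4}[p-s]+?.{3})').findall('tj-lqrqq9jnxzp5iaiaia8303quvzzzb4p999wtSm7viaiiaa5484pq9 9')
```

[('zp5iaiaia', '8303quvz')]

Pattern: one or more of a character in [p-r]; then one or more of the literal '9' (lazy), then exactly 3 of a word character (non-capturing group); then exactly 3 of any character, then the literal 'ia' repeated 3 times (captured); then exactly 4 of a digit, then one or more of a character in [p-s] (lazy), then exactly 3 of any character (captured as 'id').
Matches: at [4:29] match 'qrqq9jnxzp5iaiaia8303quvz', groups = ('zp5iaiaia', '8303quvz').
With 2 capturing groups, `findall` returns a 2-tuple per match.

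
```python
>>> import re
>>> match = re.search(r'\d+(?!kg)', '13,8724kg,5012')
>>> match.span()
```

(0, 2)

The negative lookahead/lookbehind blocks any match where the forbidden context is present.
The match spans [0:2] → '13'.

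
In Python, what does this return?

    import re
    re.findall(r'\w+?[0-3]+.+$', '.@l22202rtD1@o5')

This matches one or more of a word character (lazy); then one or more of a character in [0-3]; then one or more of any character; then anchored at the end.
Scanning left to right: at [2:15] → 'l22202rtD1@o5'.
With no groups in the pattern, `findall` gives back each whole match — 1 here.

['l22202rtD1@o5']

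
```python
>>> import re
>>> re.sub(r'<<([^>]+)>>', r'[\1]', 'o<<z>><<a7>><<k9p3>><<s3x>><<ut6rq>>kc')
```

'o[z][a7][k9p3][s3x][ut6rq]kc'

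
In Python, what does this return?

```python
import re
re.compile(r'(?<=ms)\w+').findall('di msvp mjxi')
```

['vp']

Lookahead/lookbehind check context without consuming it, so the matched span excludes the asserted characters.
Since nothing is captured, `findall` lists the 1 matched substring directly.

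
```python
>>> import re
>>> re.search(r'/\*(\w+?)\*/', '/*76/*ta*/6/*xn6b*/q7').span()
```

The match spans [4:10] → '/*ta*/'.

(4, 10)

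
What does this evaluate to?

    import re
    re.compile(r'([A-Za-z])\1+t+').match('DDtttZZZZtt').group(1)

'D'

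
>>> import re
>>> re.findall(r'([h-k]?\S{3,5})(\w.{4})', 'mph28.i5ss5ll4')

[('mph2', '8.i5s')]

Pattern: optionally a character in [h-k], then 3 to 5 of a non-whitespace character (captured); then a word character, then exactly 4 of any character (captured).
Scanning left to right: at [0:9] match 'mph28.i5s', groups = ('mph2', '8.i5s').
Multiple groups make `findall` return tuples — one 2-tuple for the one match.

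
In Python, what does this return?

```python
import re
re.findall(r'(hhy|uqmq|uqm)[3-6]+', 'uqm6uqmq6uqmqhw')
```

Scanning left to right: at [0:4] match 'uqm6', group 1 = 'uqm'; at [4:9] match 'uqmq6', group 1 = 'uqmq'.
`findall` collects group 1 from each match (2 total).

['uqm', 'uqmq']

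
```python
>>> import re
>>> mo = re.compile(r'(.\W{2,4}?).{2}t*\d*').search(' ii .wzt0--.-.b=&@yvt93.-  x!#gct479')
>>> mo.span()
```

(2, 9)

The pattern matches any character, then 2 to 4 of a non-word character (lazy) (captured); then exactly 2 of any character, then zero or more of the literal 't', then zero or more of a digit.
`re.search` tries every starting position until one works.
The match spans [2:9] → 'i .wzt0'.
Captured: group 1 = 'i .'.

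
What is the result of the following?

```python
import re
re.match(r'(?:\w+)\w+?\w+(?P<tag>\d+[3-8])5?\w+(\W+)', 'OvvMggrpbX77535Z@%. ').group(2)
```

The match spans [0:20] → 'OvvMggrpbX77535Z@%. '.
Captured: group 1 = '35', group 2 = '@%. '.

'@%. '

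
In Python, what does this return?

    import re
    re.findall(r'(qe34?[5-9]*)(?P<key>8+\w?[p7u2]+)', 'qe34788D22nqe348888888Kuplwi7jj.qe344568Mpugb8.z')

[('qe3478', '8D22'), ('qe34888888', '8Kup')]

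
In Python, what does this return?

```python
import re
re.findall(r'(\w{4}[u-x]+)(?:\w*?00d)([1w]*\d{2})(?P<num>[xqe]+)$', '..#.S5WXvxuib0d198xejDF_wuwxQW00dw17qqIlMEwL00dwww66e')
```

The pattern matches exactly 4 of a word character, then one or more of a character in [u-x] (captured); then zero or more of a word character (lazy), then the literal '00d' (non-capturing group); then zero or more of one of [1w], then exactly 2 of a digit (captured); then one or more of one of [xqe] (captured as 'num'); then anchored at the end.
Matches: at [4:53] match 'S5WXvxuib0d198xejDF_wuwxQW00dw17qqIlMEwL00dwww66e', groups = ('S5WXvxu', 'www66', 'e').
`findall` packs the 3 group values into a tuple for every match.

[('S5WXvxu', 'www66', 'e')]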